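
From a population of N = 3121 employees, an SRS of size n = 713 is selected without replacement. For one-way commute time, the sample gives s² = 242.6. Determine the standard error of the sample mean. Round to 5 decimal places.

Under SRS without replacement, Var(ȳ) = (1 − f)·s²/n with f = n/N = 713/3121 = 0.22845242.
Var(ȳ) = (1 − 0.22845242)·242.6/713 = 0.77154758·0.34025245 = 0.26252096.
SE(ȳ) = √(0.26252096) = 0.51237.

0.51237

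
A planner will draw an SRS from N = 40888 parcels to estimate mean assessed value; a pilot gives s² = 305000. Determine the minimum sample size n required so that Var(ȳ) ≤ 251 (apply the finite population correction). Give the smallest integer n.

Without fpc, n₀ = s²/D = 305000/251 = 1215.1394.
With fpc, (1 − n/N)·s²/n ≤ D requires n ≥ n₀/(1 + n₀/N) = 1215.1394/(1 + 1215.1394/40888) = 1180.0692.
Rounding up, n = 1181.

1181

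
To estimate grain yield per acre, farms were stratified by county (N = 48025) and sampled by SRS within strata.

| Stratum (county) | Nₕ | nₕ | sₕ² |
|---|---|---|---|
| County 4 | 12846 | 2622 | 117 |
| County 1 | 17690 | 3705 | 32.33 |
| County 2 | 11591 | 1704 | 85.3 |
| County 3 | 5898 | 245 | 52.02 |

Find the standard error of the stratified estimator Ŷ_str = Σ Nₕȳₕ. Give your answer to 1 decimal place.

4564.6

Var(Ŷ_str) = Σₕ Nₕ²(1 − fₕ)sₕ²/nₕ.
County 4: 12846²·(1 − 2622/12846)·117/2622 = 5.860598 × 10^6.
County 1: 17690²·(1 − 3705/17690)·32.33/3705 = 2.1587771 × 10^6.
County 2: 11591²·(1 − 1704/11591)·85.3/1704 = 5.7367362 × 10^6.
County 3: 5898²·(1 − 245/5898)·52.02/245 = 7.0792625 × 10^6.
Sum = 2.0835374 × 10^7.
SE = √(2.0835374 × 10^7) = 4564.6.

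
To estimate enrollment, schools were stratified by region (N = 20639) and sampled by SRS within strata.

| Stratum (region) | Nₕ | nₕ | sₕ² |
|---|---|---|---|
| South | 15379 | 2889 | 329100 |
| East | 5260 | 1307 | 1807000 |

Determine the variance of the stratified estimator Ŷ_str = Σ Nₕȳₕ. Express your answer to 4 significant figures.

Var(Ŷ_str) = Σₕ Nₕ²(1 − fₕ)sₕ²/nₕ.
South: 15379²·(1 − 2889/15379)·329100/2889 = 2.1881187 × 10^10.
East: 5260²·(1 − 1307/5260)·1807000/1307 = 2.8747172 × 10^10.
Sum = 5.0628359 × 10^10.

5.063 × 10^10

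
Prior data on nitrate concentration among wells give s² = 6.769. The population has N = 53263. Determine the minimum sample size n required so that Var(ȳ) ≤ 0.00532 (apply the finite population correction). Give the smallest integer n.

Without fpc, n₀ = s²/D = 6.769/0.00532 = 1272.3684.
With fpc, (1 − n/N)·s²/n ≤ D requires n ≥ n₀/(1 + n₀/N) = 1272.3684/(1 + 1272.3684/53263) = 1242.6827.
Rounding up, n = 1243.

1243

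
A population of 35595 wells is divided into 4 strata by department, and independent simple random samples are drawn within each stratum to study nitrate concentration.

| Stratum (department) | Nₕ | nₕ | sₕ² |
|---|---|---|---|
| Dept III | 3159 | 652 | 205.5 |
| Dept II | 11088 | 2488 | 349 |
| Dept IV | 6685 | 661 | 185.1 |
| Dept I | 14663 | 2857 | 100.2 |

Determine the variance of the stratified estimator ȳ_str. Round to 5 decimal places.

Var(ȳ_str) = Σₕ Wₕ²(1 − fₕ)sₕ²/nₕ with Wₕ = Nₕ/N, N = 35595.
Dept III: Wₕ = 0.08874842; term = 0.08874842²·(1 − 0.20639443)·205.5/652 = 0.0019701087.
Dept II: Wₕ = 0.31150442; term = 0.31150442²·(1 − 0.22438672)·349/2488 = 0.010557199.
Dept IV: Wₕ = 0.18780728; term = 0.18780728²·(1 − 0.09887809)·185.1/661 = 0.0089004782.
Dept I: Wₕ = 0.41193988; term = 0.41193988²·(1 − 0.19484417)·100.2/2857 = 0.0047918708.
Sum = 0.026219657.

0.02622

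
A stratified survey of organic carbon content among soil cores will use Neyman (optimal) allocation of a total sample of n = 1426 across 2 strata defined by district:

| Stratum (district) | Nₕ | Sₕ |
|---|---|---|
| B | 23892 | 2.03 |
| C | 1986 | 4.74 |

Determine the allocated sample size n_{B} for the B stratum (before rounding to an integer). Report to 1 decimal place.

Neyman allocation: nₕ = n·NₕSₕ / Σⱼ NⱼSⱼ.
Σ NⱼSⱼ = 23892·2.03 + 1986·4.74 = 57914.4.
n_{B} = 1426·23892·2.03 / 57914.4 = 1194.2.

1194.2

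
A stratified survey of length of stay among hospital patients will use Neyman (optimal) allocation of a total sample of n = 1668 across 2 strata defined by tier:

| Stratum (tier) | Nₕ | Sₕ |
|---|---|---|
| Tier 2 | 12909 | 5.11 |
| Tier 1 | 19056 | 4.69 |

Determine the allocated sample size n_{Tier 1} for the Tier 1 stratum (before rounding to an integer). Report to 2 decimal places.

959.67

Neyman allocation: nₕ = n·NₕSₕ / Σⱼ NⱼSⱼ.
Σ NⱼSⱼ = 12909·5.11 + 19056·4.69 = 155337.63.
n_{Tier 1} = 1668·19056·4.69 / 155337.63 = 959.67.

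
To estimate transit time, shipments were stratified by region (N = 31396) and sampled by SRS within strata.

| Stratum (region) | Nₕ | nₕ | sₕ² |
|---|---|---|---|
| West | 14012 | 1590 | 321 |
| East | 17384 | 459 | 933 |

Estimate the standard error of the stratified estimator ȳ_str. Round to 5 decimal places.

Var(ȳ_str) = Σₕ Wₕ²(1 − fₕ)sₕ²/nₕ with Wₕ = Nₕ/N, N = 31396.
West: Wₕ = 0.44629889; term = 0.44629889²·(1 − 0.11347417)·321/1590 = 0.035649293.
East: Wₕ = 0.55370111; term = 0.55370111²·(1 − 0.02640359)·933/459 = 0.60673452.
Sum = 0.64238381.
SE = √(0.64238381) = 0.80149.

0.80149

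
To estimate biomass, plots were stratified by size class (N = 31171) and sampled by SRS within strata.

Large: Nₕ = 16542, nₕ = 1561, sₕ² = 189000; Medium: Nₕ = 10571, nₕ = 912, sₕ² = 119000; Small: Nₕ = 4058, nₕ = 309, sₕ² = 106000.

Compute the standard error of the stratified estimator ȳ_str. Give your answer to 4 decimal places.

7.0685

Var(ȳ_str) = Σₕ Wₕ²(1 − fₕ)sₕ²/nₕ with Wₕ = Nₕ/N, N = 31171.
Large: Wₕ = 0.53068557; term = 0.53068557²·(1 − 0.09436586)·189000/1561 = 30.880637.
Medium: Wₕ = 0.33912932; term = 0.33912932²·(1 − 0.08627377)·119000/912 = 13.71194.
Small: Wₕ = 0.13018511; term = 0.13018511²·(1 − 0.07614588)·106000/309 = 5.3712257.
Sum = 49.963803.
SE = √(49.963803) = 7.0685.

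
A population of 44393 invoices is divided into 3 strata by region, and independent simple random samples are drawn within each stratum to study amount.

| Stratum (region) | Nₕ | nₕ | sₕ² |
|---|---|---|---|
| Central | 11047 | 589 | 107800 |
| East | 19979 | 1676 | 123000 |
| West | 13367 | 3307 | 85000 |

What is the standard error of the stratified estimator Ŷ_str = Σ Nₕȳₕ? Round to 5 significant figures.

226800

Var(Ŷ_str) = Σₕ Nₕ²(1 − fₕ)sₕ²/nₕ.
Central: 11047²·(1 − 589/11047)·107800/589 = 2.1144453 × 10^10.
East: 19979²·(1 − 1676/19979)·123000/1676 = 2.6836577 × 10^10.
West: 13367²·(1 − 3307/13367)·85000/3307 = 3.4563416 × 10^9.
Sum = 5.1437372 × 10^10.
SE = √(5.1437372 × 10^10) = 226800.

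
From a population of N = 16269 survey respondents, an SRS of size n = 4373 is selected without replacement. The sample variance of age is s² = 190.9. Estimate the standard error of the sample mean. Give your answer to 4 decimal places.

Under SRS without replacement, Var(ȳ) = (1 − f)·s²/n with f = n/N = 4373/16269 = 0.26879341.
Var(ȳ) = (1 − 0.26879341)·190.9/4373 = 0.73120659·0.043654242 = 0.031920269.
SE(ȳ) = √(0.031920269) = 0.1787.

0.1787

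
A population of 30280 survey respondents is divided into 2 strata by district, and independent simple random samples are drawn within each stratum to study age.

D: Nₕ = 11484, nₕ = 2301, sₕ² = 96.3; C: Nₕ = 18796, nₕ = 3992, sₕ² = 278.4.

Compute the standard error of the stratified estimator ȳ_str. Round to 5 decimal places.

Var(ȳ_str) = Σₕ Wₕ²(1 − fₕ)sₕ²/nₕ with Wₕ = Nₕ/N, N = 30280.
D: Wₕ = 0.37926024; term = 0.37926024²·(1 − 0.20036573)·96.3/2301 = 0.0048136631.
C: Wₕ = 0.62073976; term = 0.62073976²·(1 − 0.21238561)·278.4/3992 = 0.021164668.
Sum = 0.025978331.
SE = √(0.025978331) = 0.16118.

0.16118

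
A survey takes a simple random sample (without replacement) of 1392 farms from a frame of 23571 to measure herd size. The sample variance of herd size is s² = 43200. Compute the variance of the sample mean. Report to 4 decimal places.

Under SRS without replacement, Var(ȳ) = (1 − f)·s²/n with f = n/N = 1392/23571 = 0.05905562.
Var(ȳ) = (1 − 0.05905562)·43200/1392 = 0.94094438·31.034483 = 29.201722.

29.2017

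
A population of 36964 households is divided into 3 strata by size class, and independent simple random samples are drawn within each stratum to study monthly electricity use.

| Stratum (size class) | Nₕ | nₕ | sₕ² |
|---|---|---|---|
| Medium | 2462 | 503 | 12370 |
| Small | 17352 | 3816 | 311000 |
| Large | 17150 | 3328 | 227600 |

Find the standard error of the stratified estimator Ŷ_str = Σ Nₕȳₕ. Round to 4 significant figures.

188300

Var(Ŷ_str) = Σₕ Nₕ²(1 − fₕ)sₕ²/nₕ.
Medium: 2462²·(1 − 503/2462)·12370/503 = 1.1861079 × 10^8.
Small: 17352²·(1 − 3816/17352)·311000/3816 = 1.9142203 × 10^10.
Large: 17150²·(1 − 3328/17150)·227600/3328 = 1.6211528 × 10^10.
Sum = 3.5472342 × 10^10.
SE = √(3.5472342 × 10^10) = 188300.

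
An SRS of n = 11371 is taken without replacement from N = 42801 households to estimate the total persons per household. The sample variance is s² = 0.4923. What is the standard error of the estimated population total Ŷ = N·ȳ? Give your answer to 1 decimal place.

Var(Ŷ) = N²·Var(ȳ) = N²·(1 − n/N)·s²/n.
f = 11371/42801 = 0.26567136; Var(ȳ) = 0.73432864·0.4923/11371 = 3.1792278 × 10^-5.
Var(Ŷ) = 42801² · (3.1792278 × 10^-5) = 58241.088.
SE(Ŷ) = √(58241.088) = 241.3.

241.3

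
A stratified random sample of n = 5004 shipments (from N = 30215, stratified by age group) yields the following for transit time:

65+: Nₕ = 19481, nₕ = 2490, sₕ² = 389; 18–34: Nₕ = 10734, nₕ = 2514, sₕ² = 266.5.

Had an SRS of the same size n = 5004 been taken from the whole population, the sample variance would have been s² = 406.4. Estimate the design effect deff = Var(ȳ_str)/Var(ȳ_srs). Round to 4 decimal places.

Var(ȳ_str) = Σ Wₕ²(1−fₕ)sₕ²/nₕ with Wₕ = Nₕ/30215:
  65+: (19481/30215)²·(1−2490/19481)·389/2490 = 0.056641565
  18–34: (10734/30215)²·(1−2514/10734)·266.5/2514 = 0.010245193
  → Var(ȳ_str) = 0.066886758.
Var(ȳ_srs) = (1 − 5004/30215)·406.4/5004 = 0.067764755.
deff = 0.066886758 / 0.067764755 = 0.9870.

0.9870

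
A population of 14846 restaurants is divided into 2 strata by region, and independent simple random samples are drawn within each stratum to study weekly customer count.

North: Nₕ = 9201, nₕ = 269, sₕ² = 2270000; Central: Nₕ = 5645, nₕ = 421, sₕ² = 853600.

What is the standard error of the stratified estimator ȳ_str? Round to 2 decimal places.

Var(ȳ_str) = Σₕ Wₕ²(1 − fₕ)sₕ²/nₕ with Wₕ = Nₕ/N, N = 14846.
North: Wₕ = 0.61976290; term = 0.61976290²·(1 − 0.02923595)·2270000/269 = 3146.5773.
Central: Wₕ = 0.38023710; term = 0.38023710²·(1 − 0.07457927)·853600/421 = 271.28171.
Sum = 3417.859.
SE = √(3417.859) = 58.46.

58.46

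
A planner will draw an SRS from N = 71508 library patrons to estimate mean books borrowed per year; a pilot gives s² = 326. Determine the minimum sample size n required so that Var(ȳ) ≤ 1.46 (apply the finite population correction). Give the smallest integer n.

Without fpc, n₀ = s²/D = 326/1.46 = 223.2877.
With fpc, (1 − n/N)·s²/n ≤ D requires n ≥ n₀/(1 + n₀/N) = 223.2877/(1 + 223.2877/71508) = 222.5926.
Rounding up, n = 223.

223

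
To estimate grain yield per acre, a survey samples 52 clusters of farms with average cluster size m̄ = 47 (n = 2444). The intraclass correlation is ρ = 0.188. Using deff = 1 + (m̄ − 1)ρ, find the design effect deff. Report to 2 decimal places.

deff = 1 + (47 − 1)·0.188 = 1 + 8.648 = 9.648.

9.65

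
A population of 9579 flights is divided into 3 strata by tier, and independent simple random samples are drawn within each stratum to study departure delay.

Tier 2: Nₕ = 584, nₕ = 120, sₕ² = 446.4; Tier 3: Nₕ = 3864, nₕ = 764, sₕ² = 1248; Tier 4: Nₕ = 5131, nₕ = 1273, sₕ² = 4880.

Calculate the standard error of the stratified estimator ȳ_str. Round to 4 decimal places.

1.0253

Var(ȳ_str) = Σₕ Wₕ²(1 − fₕ)sₕ²/nₕ with Wₕ = Nₕ/N, N = 9579.
Tier 2: Wₕ = 0.06096670; term = 0.06096670²·(1 − 0.20547945)·446.4/120 = 0.010985844.
Tier 3: Wₕ = 0.40338240; term = 0.40338240²·(1 − 0.19772257)·1248/764 = 0.21324541.
Tier 4: Wₕ = 0.53565090; term = 0.53565090²·(1 − 0.24809979)·4880/1273 = 0.82701866.
Sum = 1.0512499.
SE = √(1.0512499) = 1.0253.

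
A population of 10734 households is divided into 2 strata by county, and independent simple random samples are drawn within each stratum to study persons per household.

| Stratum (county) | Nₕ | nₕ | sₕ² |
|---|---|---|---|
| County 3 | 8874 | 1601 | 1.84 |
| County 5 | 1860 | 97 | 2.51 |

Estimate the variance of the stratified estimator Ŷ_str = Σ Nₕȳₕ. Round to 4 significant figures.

Var(Ŷ_str) = Σₕ Nₕ²(1 − fₕ)sₕ²/nₕ.
County 3: 8874²·(1 − 1601/8874)·1.84/1601 = 74175.333.
County 5: 1860²·(1 − 97/1860)·2.51/97 = 84853.008.
Sum = 159028.34.

159000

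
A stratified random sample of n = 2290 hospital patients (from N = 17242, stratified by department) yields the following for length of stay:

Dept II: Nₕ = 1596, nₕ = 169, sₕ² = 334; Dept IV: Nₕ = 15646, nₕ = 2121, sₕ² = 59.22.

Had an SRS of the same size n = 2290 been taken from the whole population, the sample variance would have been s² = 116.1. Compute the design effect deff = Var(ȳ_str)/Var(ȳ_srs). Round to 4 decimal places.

Var(ȳ_str) = Σ Wₕ²(1−fₕ)sₕ²/nₕ with Wₕ = Nₕ/17242:
  Dept II: (1596/17242)²·(1−169/1596)·334/169 = 0.015140539
  Dept IV: (15646/17242)²·(1−2121/15646)·59.22/2121 = 0.019874355
  → Var(ȳ_str) = 0.035014894.
Var(ȳ_srs) = (1 − 2290/17242)·116.1/2290 = 0.043965132.
deff = 0.035014894 / 0.043965132 = 0.7964.

0.7964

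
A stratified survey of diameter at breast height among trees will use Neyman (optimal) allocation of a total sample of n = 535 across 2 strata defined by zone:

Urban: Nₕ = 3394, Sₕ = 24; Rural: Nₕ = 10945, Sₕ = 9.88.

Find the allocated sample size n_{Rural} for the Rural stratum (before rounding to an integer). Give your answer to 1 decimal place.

Neyman allocation: nₕ = n·NₕSₕ / Σⱼ NⱼSⱼ.
Σ NⱼSⱼ = 3394·24 + 10945·9.88 = 189592.6.
n_{Rural} = 535·10945·9.88 / 189592.6 = 305.1.

305.1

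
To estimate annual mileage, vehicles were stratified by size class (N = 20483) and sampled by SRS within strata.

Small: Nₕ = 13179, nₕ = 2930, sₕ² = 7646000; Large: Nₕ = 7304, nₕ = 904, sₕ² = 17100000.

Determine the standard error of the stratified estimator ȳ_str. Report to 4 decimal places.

Var(ȳ_str) = Σₕ Wₕ²(1 − fₕ)sₕ²/nₕ with Wₕ = Nₕ/N, N = 20483.
Small: Wₕ = 0.64341161; term = 0.64341161²·(1 − 0.22232339)·7646000/2930 = 840.1242.
Large: Wₕ = 0.35658839; term = 0.35658839²·(1 − 0.12376780)·17100000/904 = 2107.5665.
Sum = 2947.6907.
SE = √(2947.6907) = 54.2926.

54.2926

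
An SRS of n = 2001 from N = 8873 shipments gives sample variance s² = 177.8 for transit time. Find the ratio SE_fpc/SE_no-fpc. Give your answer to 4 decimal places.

0.8800

f = n/N = 2001/8873 = 0.22551561.
SE_no-fpc = √(s²/n) = 0.29808652; SE_fpc = √((1−f)s²/n) = 0.26233043.
Ratio = √(1−f) = 0.88004795.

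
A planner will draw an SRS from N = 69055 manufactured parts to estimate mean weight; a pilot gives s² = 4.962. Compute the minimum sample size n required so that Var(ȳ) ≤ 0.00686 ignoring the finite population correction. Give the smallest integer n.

724

Without fpc, n₀ = s²/D = 4.962/0.00686 = 723.3236.
Rounding up, n = 724.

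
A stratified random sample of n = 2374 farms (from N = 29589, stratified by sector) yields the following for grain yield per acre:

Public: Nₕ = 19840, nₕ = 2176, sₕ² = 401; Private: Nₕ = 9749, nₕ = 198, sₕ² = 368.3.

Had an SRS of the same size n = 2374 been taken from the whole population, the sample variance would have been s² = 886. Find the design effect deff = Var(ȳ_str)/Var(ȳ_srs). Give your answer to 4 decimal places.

Var(ȳ_str) = Σ Wₕ²(1−fₕ)sₕ²/nₕ with Wₕ = Nₕ/29589:
  Public: (19840/29589)²·(1−2176/19840)·401/2176 = 0.073765897
  Private: (9749/29589)²·(1−198/9749)·368.3/198 = 0.19782668
  → Var(ȳ_str) = 0.27159258.
Var(ȳ_srs) = (1 − 2374/29589)·886/2374 = 0.34326621.
deff = 0.27159258 / 0.34326621 = 0.7912.

0.7912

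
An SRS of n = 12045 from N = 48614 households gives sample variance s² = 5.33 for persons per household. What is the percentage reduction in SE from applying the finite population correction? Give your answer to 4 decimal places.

13.2687

f = n/N = 12045/48614 = 0.24776813.
SE_no-fpc = √(s²/n) = 0.021035857; SE_fpc = √((1−f)s²/n) = 0.018244672.
Ratio = √(1−f) = 0.86731302. Reduction = 100·(1 − 0.86731302) = 13.2687%.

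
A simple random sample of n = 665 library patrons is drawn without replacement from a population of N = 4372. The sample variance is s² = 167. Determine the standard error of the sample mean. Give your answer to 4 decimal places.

0.4614

Under SRS without replacement, Var(ȳ) = (1 − f)·s²/n with f = n/N = 665/4372 = 0.15210430.
Var(ȳ) = (1 − 0.15210430)·167/665 = 0.84789570·0.25112782 = 0.2129302.
SE(ȳ) = √(0.2129302) = 0.4614.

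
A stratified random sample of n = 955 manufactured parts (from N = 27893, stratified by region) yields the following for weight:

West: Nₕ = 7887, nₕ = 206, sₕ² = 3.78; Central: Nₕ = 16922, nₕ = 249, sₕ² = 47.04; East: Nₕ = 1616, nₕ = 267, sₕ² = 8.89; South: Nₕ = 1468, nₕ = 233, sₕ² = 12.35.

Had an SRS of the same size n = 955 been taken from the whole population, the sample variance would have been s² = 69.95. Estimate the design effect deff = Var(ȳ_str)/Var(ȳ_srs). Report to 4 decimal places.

0.9917

Var(ȳ_str) = Σ Wₕ²(1−fₕ)sₕ²/nₕ with Wₕ = Nₕ/27893:
  West: (7887/27893)²·(1−206/7887)·3.78/206 = 0.0014287746
  Central: (16922/27893)²·(1−249/16922)·47.04/249 = 0.068508263
  East: (1616/27893)²·(1−267/1616)·8.89/267 = 9.3293922 × 10^-5
  South: (1468/27893)²·(1−233/1468)·12.35/233 = 1.2351326 × 10^-4
  → Var(ȳ_str) = 0.070153845.
Var(ȳ_srs) = (1 − 955/27893)·69.95/955 = 0.070738276.
deff = 0.070153845 / 0.070738276 = 0.9917.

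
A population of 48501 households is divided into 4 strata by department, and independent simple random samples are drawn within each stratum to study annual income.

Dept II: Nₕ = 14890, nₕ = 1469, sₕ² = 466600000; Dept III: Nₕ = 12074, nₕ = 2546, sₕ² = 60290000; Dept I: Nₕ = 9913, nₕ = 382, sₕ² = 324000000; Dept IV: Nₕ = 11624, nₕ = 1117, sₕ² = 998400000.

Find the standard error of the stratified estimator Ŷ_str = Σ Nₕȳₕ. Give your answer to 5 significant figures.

1.5984 × 10^7

Var(Ŷ_str) = Σₕ Nₕ²(1 − fₕ)sₕ²/nₕ.
Dept II: 14890²·(1 − 1469/14890)·466600000/1469 = 6.3474971 × 10^13.
Dept III: 12074²·(1 − 2546/12074)·60290000/2546 = 2.7242051 × 10^12.
Dept I: 9913²·(1 − 382/9913)·324000000/382 = 8.013555 × 10^13.
Dept IV: 11624²·(1 − 1117/11624)·998400000/1117 = 1.0916558 × 10^14.
Sum = 2.5550031 × 10^14.
SE = √(2.5550031 × 10^14) = 1.5984 × 10^7.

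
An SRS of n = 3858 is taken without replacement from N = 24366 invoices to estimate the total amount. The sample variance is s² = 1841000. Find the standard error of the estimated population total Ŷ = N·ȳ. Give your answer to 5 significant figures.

Var(Ŷ) = N²·Var(ȳ) = N²·(1 − n/N)·s²/n.
f = 3858/24366 = 0.15833539; Var(ȳ) = 0.84166461·1841000/3858 = 401.63415.
Var(Ŷ) = 24366² · 401.63415 = 2.3845098 × 10^11.
SE(Ŷ) = √(2.3845098 × 10^11) = 488310.

488310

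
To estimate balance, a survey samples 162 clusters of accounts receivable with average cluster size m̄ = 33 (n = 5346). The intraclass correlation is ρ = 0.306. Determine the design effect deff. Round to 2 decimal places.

deff = 1 + (33 − 1)·0.306 = 1 + 9.792 = 10.792.

10.79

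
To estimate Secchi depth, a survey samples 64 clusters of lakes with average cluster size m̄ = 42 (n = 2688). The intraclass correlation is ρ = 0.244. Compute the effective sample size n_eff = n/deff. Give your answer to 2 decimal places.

244.27

deff = 1 + (42 − 1)·0.244 = 1 + 10.004 = 11.004.
n_eff = 2688 / 11.004 = 244.27.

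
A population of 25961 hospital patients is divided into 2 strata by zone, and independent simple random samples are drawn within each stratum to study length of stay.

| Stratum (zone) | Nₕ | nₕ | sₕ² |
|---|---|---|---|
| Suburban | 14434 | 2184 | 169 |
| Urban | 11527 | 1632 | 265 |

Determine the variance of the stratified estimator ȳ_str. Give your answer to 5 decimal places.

0.04778

Var(ȳ_str) = Σₕ Wₕ²(1 − fₕ)sₕ²/nₕ with Wₕ = Nₕ/N, N = 25961.
Suburban: Wₕ = 0.55598783; term = 0.55598783²·(1 − 0.15130941)·169/2184 = 0.020300841.
Urban: Wₕ = 0.44401217; term = 0.44401217²·(1 − 0.14158064)·265/1632 = 0.027479889.
Sum = 0.04778073.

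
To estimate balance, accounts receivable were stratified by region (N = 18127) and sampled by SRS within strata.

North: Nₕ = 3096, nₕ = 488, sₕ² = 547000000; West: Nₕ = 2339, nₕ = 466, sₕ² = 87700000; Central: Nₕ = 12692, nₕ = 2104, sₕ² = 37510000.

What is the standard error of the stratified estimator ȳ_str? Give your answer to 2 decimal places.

Var(ȳ_str) = Σₕ Wₕ²(1 − fₕ)sₕ²/nₕ with Wₕ = Nₕ/N, N = 18127.
North: Wₕ = 0.17079495; term = 0.17079495²·(1 − 0.15762274)·547000000/488 = 27543.82.
West: Wₕ = 0.12903404; term = 0.12903404²·(1 − 0.19923044)·87700000/466 = 2509.1684.
Central: Wₕ = 0.70017102; term = 0.70017102²·(1 − 0.16577372)·37510000/2104 = 7291.1067.
Sum = 37344.095.
SE = √(37344.095) = 193.25.

193.25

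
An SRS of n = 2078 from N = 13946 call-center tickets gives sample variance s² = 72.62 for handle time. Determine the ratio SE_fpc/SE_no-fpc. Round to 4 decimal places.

f = n/N = 2078/13946 = 0.14900330.
SE_no-fpc = √(s²/n) = 0.18694134; SE_fpc = √((1−f)s²/n) = 0.17245242.
Ratio = √(1−f) = 0.92249482.

0.9225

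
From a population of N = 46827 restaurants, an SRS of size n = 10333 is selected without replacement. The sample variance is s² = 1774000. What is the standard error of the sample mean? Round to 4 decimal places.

11.5671

Under SRS without replacement, Var(ȳ) = (1 − f)·s²/n with f = n/N = 10333/46827 = 0.22066329.
Var(ȳ) = (1 − 0.22066329)·1774000/10333 = 0.77933671·171.68296 = 133.79883.
SE(ȳ) = √(133.79883) = 11.5671.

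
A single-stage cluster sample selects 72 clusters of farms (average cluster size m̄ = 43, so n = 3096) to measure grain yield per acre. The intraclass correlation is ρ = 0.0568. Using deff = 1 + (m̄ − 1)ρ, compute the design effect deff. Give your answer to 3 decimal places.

deff = 1 + (43 − 1)·0.0568 = 1 + 2.3856 = 3.3856.

3.386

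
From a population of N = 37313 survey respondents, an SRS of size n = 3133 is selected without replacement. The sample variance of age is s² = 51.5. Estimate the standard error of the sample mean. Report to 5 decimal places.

Under SRS without replacement, Var(ȳ) = (1 − f)·s²/n with f = n/N = 3133/37313 = 0.08396537.
Var(ȳ) = (1 − 0.08396537)·51.5/3133 = 0.91603463·0.016437919 = 0.015057703.
SE(ȳ) = √(0.015057703) = 0.12271.

0.12271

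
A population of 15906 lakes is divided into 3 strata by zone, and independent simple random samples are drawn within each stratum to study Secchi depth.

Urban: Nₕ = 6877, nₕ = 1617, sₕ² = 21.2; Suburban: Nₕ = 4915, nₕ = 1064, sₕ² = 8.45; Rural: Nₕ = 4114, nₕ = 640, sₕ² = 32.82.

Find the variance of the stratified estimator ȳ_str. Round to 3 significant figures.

0.00537

Var(ȳ_str) = Σₕ Wₕ²(1 − fₕ)sₕ²/nₕ with Wₕ = Nₕ/N, N = 15906.
Urban: Wₕ = 0.43235257; term = 0.43235257²·(1 − 0.23513160)·21.2/1617 = 0.0018745138.
Suburban: Wₕ = 0.30900289; term = 0.30900289²·(1 − 0.21648016)·8.45/1064 = 5.9414188 × 10^-4.
Rural: Wₕ = 0.25864454; term = 0.25864454²·(1 − 0.15556636)·32.82/640 = 0.0028968816.
Sum = 0.0053655373.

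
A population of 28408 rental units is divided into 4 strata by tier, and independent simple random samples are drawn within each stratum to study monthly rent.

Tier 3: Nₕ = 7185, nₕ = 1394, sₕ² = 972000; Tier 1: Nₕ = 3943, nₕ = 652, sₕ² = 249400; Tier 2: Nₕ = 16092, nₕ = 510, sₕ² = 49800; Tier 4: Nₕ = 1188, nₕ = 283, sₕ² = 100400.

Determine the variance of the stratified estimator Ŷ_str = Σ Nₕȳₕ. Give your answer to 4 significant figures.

5.884 × 10^10

Var(Ŷ_str) = Σₕ Nₕ²(1 − fₕ)sₕ²/nₕ.
Tier 3: 7185²·(1 − 1394/7185)·972000/1394 = 2.9012411 × 10^10.
Tier 1: 3943²·(1 − 652/3943)·249400/652 = 4.963677 × 10^9.
Tier 2: 16092²·(1 − 510/16092)·49800/510 = 2.4484565 × 10^10.
Tier 4: 1188²·(1 − 283/1188)·100400/283 = 3.8142776 × 10^8.
Sum = 5.8842081 × 10^10.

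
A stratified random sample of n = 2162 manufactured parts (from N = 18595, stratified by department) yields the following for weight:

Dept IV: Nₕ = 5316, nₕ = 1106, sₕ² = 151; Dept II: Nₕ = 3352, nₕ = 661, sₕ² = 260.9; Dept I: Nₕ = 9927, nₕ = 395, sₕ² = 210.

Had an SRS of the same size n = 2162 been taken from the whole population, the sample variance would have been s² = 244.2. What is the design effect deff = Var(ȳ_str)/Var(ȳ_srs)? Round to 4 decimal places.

1.6492

Var(ȳ_str) = Σ Wₕ²(1−fₕ)sₕ²/nₕ with Wₕ = Nₕ/18595:
  Dept IV: (5316/18595)²·(1−1106/5316)·151/1106 = 0.0088368305
  Dept II: (3352/18595)²·(1−661/3352)·260.9/661 = 0.010296698
  Dept I: (9927/18595)²·(1−395/9927)·210/395 = 0.14548958
  → Var(ȳ_str) = 0.16462311.
Var(ȳ_srs) = (1 − 2162/18595)·244.2/2162 = 0.099818409.
deff = 0.16462311 / 0.099818409 = 1.6492.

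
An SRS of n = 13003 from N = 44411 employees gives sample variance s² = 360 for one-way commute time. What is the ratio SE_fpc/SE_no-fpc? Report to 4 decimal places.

0.8410

f = n/N = 13003/44411 = 0.29278782.
SE_no-fpc = √(s²/n) = 0.16639086; SE_fpc = √((1−f)s²/n) = 0.13992791.
Ratio = √(1−f) = 0.84095908.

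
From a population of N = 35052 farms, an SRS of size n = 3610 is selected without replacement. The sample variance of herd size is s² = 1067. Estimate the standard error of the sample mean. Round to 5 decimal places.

0.51491

Under SRS without replacement, Var(ȳ) = (1 − f)·s²/n with f = n/N = 3610/35052 = 0.10298984.
Var(ȳ) = (1 − 0.10298984)·1067/3610 = 0.89701016·0.29556787 = 0.26512738.
SE(ȳ) = √(0.26512738) = 0.51491.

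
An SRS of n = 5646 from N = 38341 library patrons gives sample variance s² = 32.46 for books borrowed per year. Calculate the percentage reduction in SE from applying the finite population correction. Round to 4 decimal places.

f = n/N = 5646/38341 = 0.14725751.
SE_no-fpc = √(s²/n) = 0.075823499; SE_fpc = √((1−f)s²/n) = 0.070018495.
Ratio = √(1−f) = 0.92344057. Reduction = 100·(1 − 0.92344057) = 7.6559%.

7.6559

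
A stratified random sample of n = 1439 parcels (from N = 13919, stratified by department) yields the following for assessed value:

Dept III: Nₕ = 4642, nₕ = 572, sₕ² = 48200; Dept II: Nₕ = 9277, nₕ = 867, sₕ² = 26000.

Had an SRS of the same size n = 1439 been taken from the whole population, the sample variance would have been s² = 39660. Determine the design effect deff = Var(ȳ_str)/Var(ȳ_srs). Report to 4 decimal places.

Var(ȳ_str) = Σ Wₕ²(1−fₕ)sₕ²/nₕ with Wₕ = Nₕ/13919:
  Dept III: (4642/13919)²·(1−572/4642)·48200/572 = 8.2174011
  Dept II: (9277/13919)²·(1−867/9277)·26000/867 = 12.076518
  → Var(ȳ_str) = 20.293919.
Var(ȳ_srs) = (1 − 1439/13919)·39660/1439 = 24.711463.
deff = 20.293919 / 24.711463 = 0.8212.

0.8212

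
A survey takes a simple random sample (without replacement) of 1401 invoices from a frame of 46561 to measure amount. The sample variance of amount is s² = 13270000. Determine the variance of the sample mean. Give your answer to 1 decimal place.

9186.8

Under SRS without replacement, Var(ȳ) = (1 − f)·s²/n with f = n/N = 1401/46561 = 0.03008956.
Var(ȳ) = (1 − 0.03008956)·13270000/1401 = 0.96991044·9471.8059 = 9186.8034.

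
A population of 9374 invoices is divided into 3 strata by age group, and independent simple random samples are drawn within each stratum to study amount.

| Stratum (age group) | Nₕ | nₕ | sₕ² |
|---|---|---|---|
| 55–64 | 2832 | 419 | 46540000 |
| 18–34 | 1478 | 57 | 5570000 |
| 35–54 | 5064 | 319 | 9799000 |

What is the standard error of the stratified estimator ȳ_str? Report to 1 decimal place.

Var(ȳ_str) = Σₕ Wₕ²(1 − fₕ)sₕ²/nₕ with Wₕ = Nₕ/N, N = 9374.
55–64: Wₕ = 0.30211223; term = 0.30211223²·(1 − 0.14795198)·46540000/419 = 8637.9966.
18–34: Wₕ = 0.15767015; term = 0.15767015²·(1 − 0.03856563)·5570000/57 = 2335.6026.
35–54: Wₕ = 0.54021762; term = 0.54021762²·(1 − 0.06299368)·9799000/319 = 8399.8415.
Sum = 19373.441.
SE = √(19373.441) = 139.2.

139.2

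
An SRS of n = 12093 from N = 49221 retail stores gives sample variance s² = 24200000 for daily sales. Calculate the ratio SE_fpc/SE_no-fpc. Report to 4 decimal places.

0.8685

f = n/N = 12093/49221 = 0.24568782.
SE_no-fpc = √(s²/n) = 44.734301; SE_fpc = √((1−f)s²/n) = 38.852254.
Ratio = √(1−f) = 0.86851148.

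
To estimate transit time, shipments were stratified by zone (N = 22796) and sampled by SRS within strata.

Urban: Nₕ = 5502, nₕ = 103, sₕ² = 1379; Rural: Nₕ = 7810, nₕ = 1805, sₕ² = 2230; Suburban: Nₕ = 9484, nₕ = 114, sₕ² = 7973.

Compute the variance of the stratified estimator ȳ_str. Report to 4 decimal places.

Var(ȳ_str) = Σₕ Wₕ²(1 − fₕ)sₕ²/nₕ with Wₕ = Nₕ/N, N = 22796.
Urban: Wₕ = 0.24135813; term = 0.24135813²·(1 − 0.01872047)·1379/103 = 0.76532105.
Rural: Wₕ = 0.34260397; term = 0.34260397²·(1 − 0.23111396)·2230/1805 = 0.11149988.
Suburban: Wₕ = 0.41603790; term = 0.41603790²·(1 − 0.01202024)·7973/114 = 11.959988.
Sum = 12.836809.

12.8368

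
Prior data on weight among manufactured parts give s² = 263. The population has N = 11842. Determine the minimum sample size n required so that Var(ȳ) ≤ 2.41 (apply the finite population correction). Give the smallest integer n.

109

Without fpc, n₀ = s²/D = 263/2.41 = 109.1286.
With fpc, (1 − n/N)·s²/n ≤ D requires n ≥ n₀/(1 + n₀/N) = 109.1286/(1 + 109.1286/11842) = 108.1321.
Rounding up, n = 109.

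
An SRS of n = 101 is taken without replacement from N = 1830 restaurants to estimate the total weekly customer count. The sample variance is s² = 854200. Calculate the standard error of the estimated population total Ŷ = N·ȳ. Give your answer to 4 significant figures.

163600

Var(Ŷ) = N²·Var(ȳ) = N²·(1 − n/N)·s²/n.
f = 101/1830 = 0.05519126; Var(ȳ) = 0.94480874·854200/101 = 7990.6498.
Var(Ŷ) = 1830² · 7990.6498 = 2.6759887 × 10^10.
SE(Ŷ) = √(2.6759887 × 10^10) = 163600.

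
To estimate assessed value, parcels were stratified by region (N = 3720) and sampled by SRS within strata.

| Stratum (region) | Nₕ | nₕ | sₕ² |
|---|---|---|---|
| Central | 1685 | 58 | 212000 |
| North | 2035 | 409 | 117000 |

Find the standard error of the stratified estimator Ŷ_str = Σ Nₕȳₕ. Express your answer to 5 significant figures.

104720

Var(Ŷ_str) = Σₕ Nₕ²(1 − fₕ)sₕ²/nₕ.
Central: 1685²·(1 − 58/1685)·212000/58 = 1.0020637 × 10^10.
North: 2035²·(1 − 409/2035)·117000/409 = 9.4655861 × 10^8.
Sum = 1.0967196 × 10^10.
SE = √(1.0967196 × 10^10) = 104720.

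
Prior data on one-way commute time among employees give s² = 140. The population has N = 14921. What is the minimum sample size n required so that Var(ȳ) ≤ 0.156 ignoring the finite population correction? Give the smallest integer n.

898

Without fpc, n₀ = s²/D = 140/0.156 = 897.4359.
Rounding up, n = 898.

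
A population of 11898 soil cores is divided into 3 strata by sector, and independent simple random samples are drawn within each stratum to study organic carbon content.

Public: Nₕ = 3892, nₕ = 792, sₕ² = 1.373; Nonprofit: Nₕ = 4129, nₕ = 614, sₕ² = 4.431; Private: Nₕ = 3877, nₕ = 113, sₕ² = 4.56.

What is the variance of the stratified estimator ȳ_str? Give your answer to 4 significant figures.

0.005048

Var(ȳ_str) = Σₕ Wₕ²(1 − fₕ)sₕ²/nₕ with Wₕ = Nₕ/N, N = 11898.
Public: Wₕ = 0.32711380; term = 0.32711380²·(1 − 0.20349435)·1.373/792 = 1.4775152 × 10^-4.
Nonprofit: Wₕ = 0.34703311; term = 0.34703311²·(1 − 0.14870429)·4.431/614 = 7.3987042 × 10^-4.
Private: Wₕ = 0.32585308; term = 0.32585308²·(1 − 0.02914625)·4.56/113 = 0.0041599095.
Sum = 0.0050475314.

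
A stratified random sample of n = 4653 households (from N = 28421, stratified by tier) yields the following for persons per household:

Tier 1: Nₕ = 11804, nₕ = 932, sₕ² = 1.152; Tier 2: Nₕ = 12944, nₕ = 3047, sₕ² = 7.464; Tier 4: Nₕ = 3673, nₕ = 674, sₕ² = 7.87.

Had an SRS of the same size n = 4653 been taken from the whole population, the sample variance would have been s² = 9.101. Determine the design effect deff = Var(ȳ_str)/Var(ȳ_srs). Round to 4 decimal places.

Var(ȳ_str) = Σ Wₕ²(1−fₕ)sₕ²/nₕ with Wₕ = Nₕ/28421:
  Tier 1: (11804/28421)²·(1−932/11804)·1.152/932 = 1.9637966 × 10^-4
  Tier 2: (12944/28421)²·(1−3047/12944)·7.464/3047 = 3.8850136 × 10^-4
  Tier 4: (3673/28421)²·(1−674/3673)·7.87/674 = 1.5923316 × 10^-4
  → Var(ȳ_str) = 7.4411418 × 10^-4.
Var(ȳ_srs) = (1 − 4653/28421)·9.101/4653 = 0.0016357214.
deff = (7.4411418 × 10^-4) / 0.0016357214 = 0.4549.

0.4549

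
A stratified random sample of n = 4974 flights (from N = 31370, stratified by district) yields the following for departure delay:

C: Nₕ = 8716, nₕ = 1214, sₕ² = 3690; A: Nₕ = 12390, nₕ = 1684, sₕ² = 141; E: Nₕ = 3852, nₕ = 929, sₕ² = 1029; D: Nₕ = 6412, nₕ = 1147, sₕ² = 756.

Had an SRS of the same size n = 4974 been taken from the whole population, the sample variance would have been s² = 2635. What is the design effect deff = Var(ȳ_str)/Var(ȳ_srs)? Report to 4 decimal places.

0.5576

Var(ȳ_str) = Σ Wₕ²(1−fₕ)sₕ²/nₕ with Wₕ = Nₕ/31370:
  C: (8716/31370)²·(1−1214/8716)·3690/1214 = 0.20196352
  A: (12390/31370)²·(1−1684/12390)·141/1684 = 0.011286169
  E: (3852/31370)²·(1−929/3852)·1029/929 = 0.012673183
  D: (6412/31370)²·(1−1147/6412)·756/1147 = 0.022611076
  → Var(ȳ_str) = 0.24853395.
Var(ȳ_srs) = (1 − 4974/31370)·2635/4974 = 0.44575727.
deff = 0.24853395 / 0.44575727 = 0.5576.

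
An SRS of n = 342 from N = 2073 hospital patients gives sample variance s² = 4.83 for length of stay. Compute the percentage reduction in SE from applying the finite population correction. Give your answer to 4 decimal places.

8.6205

f = n/N = 342/2073 = 0.16497829.
SE_no-fpc = √(s²/n) = 0.11883942; SE_fpc = √((1−f)s²/n) = 0.10859489.
Ratio = √(1−f) = 0.91379522. Reduction = 100·(1 − 0.91379522) = 8.6205%.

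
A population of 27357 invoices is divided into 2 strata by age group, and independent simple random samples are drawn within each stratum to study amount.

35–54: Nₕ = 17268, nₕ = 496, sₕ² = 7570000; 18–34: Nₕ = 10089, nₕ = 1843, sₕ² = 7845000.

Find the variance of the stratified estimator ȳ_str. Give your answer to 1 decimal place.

Var(ȳ_str) = Σₕ Wₕ²(1 − fₕ)sₕ²/nₕ with Wₕ = Nₕ/N, N = 27357.
35–54: Wₕ = 0.63120956; term = 0.63120956²·(1 − 0.02872365)·7570000/496 = 5906.1457.
18–34: Wₕ = 0.36879044; term = 0.36879044²·(1 − 0.18267420)·7845000/1843 = 473.17536.
Sum = 6379.3211.

6379.3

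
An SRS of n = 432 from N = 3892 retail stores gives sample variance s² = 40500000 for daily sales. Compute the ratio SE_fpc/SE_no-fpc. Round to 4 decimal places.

f = n/N = 432/3892 = 0.11099692.
SE_no-fpc = √(s²/n) = 306.18622; SE_fpc = √((1−f)s²/n) = 288.69368.
Ratio = √(1−f) = 0.94286960.

0.9429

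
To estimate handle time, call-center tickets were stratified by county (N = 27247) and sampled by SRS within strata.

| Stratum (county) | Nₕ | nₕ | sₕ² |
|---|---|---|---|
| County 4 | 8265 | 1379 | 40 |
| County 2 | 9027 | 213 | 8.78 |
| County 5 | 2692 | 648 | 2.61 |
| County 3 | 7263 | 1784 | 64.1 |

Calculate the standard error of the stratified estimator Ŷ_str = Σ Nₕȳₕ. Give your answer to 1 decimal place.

2526.4

Var(Ŷ_str) = Σₕ Nₕ²(1 − fₕ)sₕ²/nₕ.
County 4: 8265²·(1 − 1379/8265)·40/1379 = 1.6508423 × 10^6.
County 2: 9027²·(1 − 213/9027)·8.78/213 = 3.2796795 × 10^6.
County 5: 2692²·(1 − 648/2692)·2.61/648 = 22162.638.
County 3: 7263²·(1 − 1784/7263)·64.1/1784 = 1.4298172 × 10^6.
Sum = 6.3825016 × 10^6.
SE = √(6.3825016 × 10^6) = 2526.4.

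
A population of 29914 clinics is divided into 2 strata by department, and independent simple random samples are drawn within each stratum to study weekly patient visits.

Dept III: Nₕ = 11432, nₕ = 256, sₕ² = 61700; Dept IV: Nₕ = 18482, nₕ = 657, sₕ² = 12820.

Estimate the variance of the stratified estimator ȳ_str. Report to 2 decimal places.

Var(ȳ_str) = Σₕ Wₕ²(1 − fₕ)sₕ²/nₕ with Wₕ = Nₕ/N, N = 29914.
Dept III: Wₕ = 0.38216220; term = 0.38216220²·(1 − 0.02239328)·61700/256 = 34.411597.
Dept IV: Wₕ = 0.61783780; term = 0.61783780²·(1 − 0.03554810)·12820/657 = 7.1837661.
Sum = 41.595363.

41.60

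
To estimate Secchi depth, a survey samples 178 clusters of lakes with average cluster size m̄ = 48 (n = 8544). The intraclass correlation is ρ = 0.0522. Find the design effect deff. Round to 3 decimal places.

deff = 1 + (48 − 1)·0.0522 = 1 + 2.4534 = 3.4534.

3.453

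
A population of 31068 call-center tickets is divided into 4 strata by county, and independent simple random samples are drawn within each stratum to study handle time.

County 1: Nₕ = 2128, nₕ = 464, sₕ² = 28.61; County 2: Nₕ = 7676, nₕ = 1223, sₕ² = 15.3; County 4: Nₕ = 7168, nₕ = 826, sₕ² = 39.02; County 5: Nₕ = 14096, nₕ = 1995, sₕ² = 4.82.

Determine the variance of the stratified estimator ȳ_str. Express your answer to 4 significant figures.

0.003520

Var(ȳ_str) = Σₕ Wₕ²(1 − fₕ)sₕ²/nₕ with Wₕ = Nₕ/N, N = 31068.
County 1: Wₕ = 0.06849491; term = 0.06849491²·(1 − 0.21804511)·28.61/464 = 2.2620293 × 10^-4.
County 2: Wₕ = 0.24707094; term = 0.24707094²·(1 − 0.15932777)·15.3/1223 = 6.4199998 × 10^-4.
County 4: Wₕ = 0.23071971; term = 0.23071971²·(1 − 0.11523438)·39.02/826 = 0.0022248711.
County 5: Wₕ = 0.45371443; term = 0.45371443²·(1 − 0.14152951)·4.82/1995 = 4.2696738 × 10^-4.
Sum = 0.0035200414.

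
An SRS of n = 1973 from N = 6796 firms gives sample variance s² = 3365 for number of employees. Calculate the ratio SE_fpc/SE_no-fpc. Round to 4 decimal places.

0.8424

f = n/N = 1973/6796 = 0.29031783.
SE_no-fpc = √(s²/n) = 1.3059573; SE_fpc = √((1−f)s²/n) = 1.1001729.
Ratio = √(1−f) = 0.84242636.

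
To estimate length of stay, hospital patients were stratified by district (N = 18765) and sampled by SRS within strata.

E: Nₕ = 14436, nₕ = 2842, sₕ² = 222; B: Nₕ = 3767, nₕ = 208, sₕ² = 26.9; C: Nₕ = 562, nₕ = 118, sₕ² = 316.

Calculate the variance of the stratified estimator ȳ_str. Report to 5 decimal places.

Var(ȳ_str) = Σₕ Wₕ²(1 − fₕ)sₕ²/nₕ with Wₕ = Nₕ/N, N = 18765.
E: Wₕ = 0.76930456; term = 0.76930456²·(1 − 0.19686894)·222/2842 = 0.037128887.
B: Wₕ = 0.20074607; term = 0.20074607²·(1 − 0.05521635)·26.9/208 = 0.0049239702.
C: Wₕ = 0.02994937; term = 0.02994937²·(1 − 0.20996441)·316/118 = 0.0018976985.
Sum = 0.043950556.

0.04395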